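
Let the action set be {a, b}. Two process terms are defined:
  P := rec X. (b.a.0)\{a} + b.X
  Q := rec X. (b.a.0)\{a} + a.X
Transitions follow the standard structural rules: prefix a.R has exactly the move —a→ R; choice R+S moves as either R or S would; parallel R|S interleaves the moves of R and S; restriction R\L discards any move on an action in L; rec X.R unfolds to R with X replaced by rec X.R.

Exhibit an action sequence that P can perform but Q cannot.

Reachable graph of P (2 states):
  u0 = rec X. (b.a.0)\{a} + b.X has moves --b--▸ u0, --b--▸ u1
  u1 = (a.0)\{a} has moves ∅
Reachable graph of Q (2 states):
  v0 = rec X. (b.a.0)\{a} + a.X has moves --a--▸ v0, --b--▸ v1
  v1 = (a.0)\{a} has moves ∅
Run σ = ⟨bb⟩ on P: start {u0}
  [1] b ⇒ {u0, u1}
  [2] b ⇒ {u0, u1}
  P completes σ.
Run σ = ⟨bb⟩ on Q: start {v0}
  [1] b ⇒ {v1}
  [2] b ⇒ no successor for Q

bb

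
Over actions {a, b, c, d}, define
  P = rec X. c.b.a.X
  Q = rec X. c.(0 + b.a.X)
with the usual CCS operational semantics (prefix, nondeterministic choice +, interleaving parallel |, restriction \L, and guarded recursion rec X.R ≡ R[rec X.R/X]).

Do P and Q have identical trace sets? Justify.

YES

P's transition system — 3 states:
  m0 = rec X. c.b.a.X → -c-> m1
  m1 = b.a.(rec X. c.b.a.X) → -b-> m2
  m2 = a.(rec X. c.b.a.X) → -a-> m0
Q's transition system — 3 states:
  n0 = rec X. c.(0 + b.a.X) → -c-> n1
  n1 = 0 + b.a.(rec X. c.(0 + b.a.X)) → -b-> n2
  n2 = a.(rec X. c.(0 + b.a.X)) → -a-> n0
Bisimilarity quotient blocks:
  B0 = {m0, n0}
  B1 = {m1, n1}
  B2 = {m2, n2}
m0 ∈ B0, n0 ∈ B0 → same block
Bisimilar ⇒ trace-equivalent.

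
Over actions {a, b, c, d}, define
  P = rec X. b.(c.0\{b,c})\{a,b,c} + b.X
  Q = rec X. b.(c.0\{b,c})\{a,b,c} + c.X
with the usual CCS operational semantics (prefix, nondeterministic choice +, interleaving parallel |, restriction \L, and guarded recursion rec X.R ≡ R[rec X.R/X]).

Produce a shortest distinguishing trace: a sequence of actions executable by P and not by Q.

Reachable graph of P (2 states):
  m0 = rec X. b.(c.0\{b,c})\{a,b,c} + b.X has moves =b=> m0, =b=> m1
  m1 = (c.0\{b,c})\{a,b,c} has moves ∅
Reachable graph of Q (2 states):
  n0 = rec X. b.(c.0\{b,c})\{a,b,c} + c.X has moves =b=> n1, =c=> n0
  n1 = (c.0\{b,c})\{a,b,c} has moves ∅
Trace ⟨bb⟩ through P, begin at {m0}:
  step 1 (b): {m0, m1}
  step 2 (b): {m0, m1}
  ✓ P
Trace ⟨bb⟩ through Q, begin at {n0}:
  step 1 (b): {n1}
  step 2 (b): no successor for Q

bb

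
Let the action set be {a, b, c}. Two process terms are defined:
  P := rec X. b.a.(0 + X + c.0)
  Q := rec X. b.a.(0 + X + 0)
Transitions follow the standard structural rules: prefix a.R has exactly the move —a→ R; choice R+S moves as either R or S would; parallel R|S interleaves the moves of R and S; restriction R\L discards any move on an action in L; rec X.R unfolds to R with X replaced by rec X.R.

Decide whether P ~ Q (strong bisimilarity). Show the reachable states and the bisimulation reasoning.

Reachable graph of P (4 states):
  s0 = rec X. b.a.(0 + X + c.0) | -b-> s1
  s1 = a.(0 + (rec X. b.a.(0 + X + c.0)) + c.0) | -a-> s2
  s2 = 0 + (rec X. b.a.(0 + X + c.0)) + c.0 | -b-> s1, -c-> s3
  s3 = 0 | ∅
Reachable graph of Q (3 states):
  t0 = rec X. b.a.(0 + X + 0) | -b-> t1
  t1 = a.(0 + (rec X. b.a.(0 + X + 0)) + 0) | -a-> t2
  t2 = 0 + (rec X. b.a.(0 + X + 0)) + 0 | -b-> t1
Partition-refinement fixed point:
  B0 = {s0}
  B1 = {s1}
  B2 = {s2}
  B3 = {s3}
  B4 = {t0, t2}
  B5 = {t1}
s0 ∈ B0, t0 ∈ B4 → different blocks

NO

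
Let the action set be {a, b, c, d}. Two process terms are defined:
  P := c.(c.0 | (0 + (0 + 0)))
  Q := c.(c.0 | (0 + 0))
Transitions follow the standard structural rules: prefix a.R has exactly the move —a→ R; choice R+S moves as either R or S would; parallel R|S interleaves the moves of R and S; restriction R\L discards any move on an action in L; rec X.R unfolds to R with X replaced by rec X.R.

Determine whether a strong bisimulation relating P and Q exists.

bisimilar

P's transition system — 3 states:
  s0 = c.(c.0 | (0 + (0 + 0))) :: --c--▸ s1
  s1 = c.0 | (0 + (0 + 0)) :: --c--▸ s2
  s2 = 0 | (0 + (0 + 0)) :: (no moves)
Q's transition system — 3 states:
  t0 = c.(c.0 | (0 + 0)) :: --c--▸ t1
  t1 = c.0 | (0 + 0) :: --c--▸ t2
  t2 = 0 | (0 + 0) :: (no moves)
Partition-refinement fixed point:
  B0 = {s0, t0}
  B1 = {s1, t1}
  B2 = {s2, t2}
s0 ∈ B0, t0 ∈ B0 → same block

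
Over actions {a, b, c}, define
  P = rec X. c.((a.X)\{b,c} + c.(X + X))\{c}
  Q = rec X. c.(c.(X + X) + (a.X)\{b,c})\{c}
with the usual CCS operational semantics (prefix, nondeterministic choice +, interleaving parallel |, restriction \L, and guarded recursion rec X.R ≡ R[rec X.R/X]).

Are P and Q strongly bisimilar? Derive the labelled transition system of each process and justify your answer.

YES

Reachable graph of P (3 states):
  u0 = rec X. c.((a.X)\{b,c} + c.(X + X))\{c} :: --c--▸ u1
  u1 = ((a.(rec X. c.((a.X)\{b,c} + c.(X + X))\{c}))\{b,c} + c.((rec X. c.((a.X)\{b,c} + c.(X + X))\{c}) + (rec X. c.((a.X)\{b,c} + c.(X + X))\{c})))\{c} :: --a--▸ u2
  u2 = (rec X. c.((a.X)\{b,c} + c.(X + X))\{c})\{b,c}\{c} :: deadlocked
Reachable graph of Q (3 states):
  v0 = rec X. c.(c.(X + X) + (a.X)\{b,c})\{c} :: --c--▸ v1
  v1 = (c.((rec X. c.(c.(X + X) + (a.X)\{b,c})\{c}) + (rec X. c.(c.(X + X) + (a.X)\{b,c})\{c})) + (a.(rec X. c.(c.(X + X) + (a.X)\{b,c})\{c}))\{b,c})\{c} :: --a--▸ v2
  v2 = (rec X. c.(c.(X + X) + (a.X)\{b,c})\{c})\{b,c}\{c} :: deadlocked
Bisimilarity quotient blocks:
  B0 = {u0, v0}
  B1 = {u1, v1}
  B2 = {u2, v2}
u0 ∈ B0, v0 ∈ B0 → same block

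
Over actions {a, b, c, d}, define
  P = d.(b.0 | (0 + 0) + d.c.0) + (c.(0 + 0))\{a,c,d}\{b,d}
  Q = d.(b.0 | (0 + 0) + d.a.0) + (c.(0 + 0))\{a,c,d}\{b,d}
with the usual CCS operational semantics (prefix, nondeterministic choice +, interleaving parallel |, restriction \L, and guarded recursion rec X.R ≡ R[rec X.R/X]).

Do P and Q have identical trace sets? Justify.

traces(P) ≠ traces(Q) — witness ⟨ddc⟩

LTS(P): 5 reachable states
  m0 = d.(b.0 | (0 + 0) + d.c.0) + (c.(0 + 0))\{a,c,d}\{b,d} → -d-> m1
  m1 = b.0 | (0 + 0) + d.c.0 → -b-> m2, -d-> m3
  m2 = 0 | (0 + 0) → stopped
  m3 = c.0 → -c-> m4
  m4 = 0 → stopped
LTS(Q): 5 reachable states
  n0 = d.(b.0 | (0 + 0) + d.a.0) + (c.(0 + 0))\{a,c,d}\{b,d} → -d-> n1
  n1 = b.0 | (0 + 0) + d.a.0 → -b-> n2, -d-> n3
  n2 = 0 | (0 + 0) → stopped
  n3 = a.0 → -a-> n4
  n4 = 0 → stopped
Run σ = ⟨ddc⟩ on P: start {m0}
  [1] d ⇒ {m1}
  [2] d ⇒ {m3}
  [3] c ⇒ {m4}
  ✓ P
Run σ = ⟨ddc⟩ on Q: start {n0}
  [1] d ⇒ {n1}
  [2] d ⇒ {n3}
  [3] c ⇒ ∅  — Q cannot continue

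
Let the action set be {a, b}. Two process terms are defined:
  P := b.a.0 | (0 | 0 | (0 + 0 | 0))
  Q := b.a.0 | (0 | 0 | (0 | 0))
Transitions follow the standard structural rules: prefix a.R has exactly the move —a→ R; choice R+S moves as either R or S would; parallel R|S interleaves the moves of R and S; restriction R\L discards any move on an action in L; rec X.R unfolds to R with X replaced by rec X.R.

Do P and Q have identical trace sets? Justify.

YES

LTS(P): 3 reachable states
  m0 = b.a.0 | (0 | 0 | (0 + 0 | 0)) → =b=> m1
  m1 = a.0 | (0 | 0 | (0 + 0 | 0)) → =a=> m2
  m2 = 0 | (0 | 0 | (0 + 0 | 0)) → ·
LTS(Q): 3 reachable states
  n0 = b.a.0 | (0 | 0 | (0 | 0)) → =b=> n1
  n1 = a.0 | (0 | 0 | (0 | 0)) → =a=> n2
  n2 = 0 | (0 | 0 | (0 | 0)) → ·
Partition-refinement fixed point:
  B0 = {m0, n0}
  B1 = {m1, n1}
  B2 = {m2, n2}
m0 ∈ B0, n0 ∈ B0 → same block
Bisimilar ⇒ trace-equivalent.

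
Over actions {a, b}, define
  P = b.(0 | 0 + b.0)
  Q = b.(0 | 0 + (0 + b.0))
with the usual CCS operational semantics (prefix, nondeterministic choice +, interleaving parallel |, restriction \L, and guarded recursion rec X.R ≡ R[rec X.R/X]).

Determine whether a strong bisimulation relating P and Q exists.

LTS(P): 3 reachable states
  u0 = b.(0 | 0 + b.0) :: -b-> u1
  u1 = 0 | 0 + b.0 :: -b-> u2
  u2 = 0 :: stopped
LTS(Q): 3 reachable states
  v0 = b.(0 | 0 + (0 + b.0)) :: -b-> v1
  v1 = 0 | 0 + (0 + b.0) :: -b-> v2
  v2 = 0 :: stopped
Partition-refinement fixed point:
  B0 = {u0, v0}
  B1 = {u1, v1}
  B2 = {u2, v2}
u0 ∈ B0, v0 ∈ B0 → same block

P ~ Q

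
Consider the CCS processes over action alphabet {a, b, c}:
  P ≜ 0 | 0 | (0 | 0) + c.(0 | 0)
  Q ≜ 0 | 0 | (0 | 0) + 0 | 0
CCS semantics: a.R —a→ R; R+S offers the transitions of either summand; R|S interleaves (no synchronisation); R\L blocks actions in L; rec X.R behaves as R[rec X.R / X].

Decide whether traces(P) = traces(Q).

Reachable graph of P (2 states):
  p0 = 0 | 0 | (0 | 0) + c.(0 | 0) ⊢ —c→ p1
  p1 = 0 | 0 ⊢ ·
Reachable graph of Q (1 states):
  q0 = 0 | 0 | (0 | 0) + 0 | 0 ⊢ ·
Run σ = ⟨c⟩ on P: start {p0}
  [1] c ⇒ {p1}
  ✓ P
Run σ = ⟨c⟩ on Q: start {q0}
  [1] c ⇒ ∅  — Q cannot continue

NO — witness ⟨c⟩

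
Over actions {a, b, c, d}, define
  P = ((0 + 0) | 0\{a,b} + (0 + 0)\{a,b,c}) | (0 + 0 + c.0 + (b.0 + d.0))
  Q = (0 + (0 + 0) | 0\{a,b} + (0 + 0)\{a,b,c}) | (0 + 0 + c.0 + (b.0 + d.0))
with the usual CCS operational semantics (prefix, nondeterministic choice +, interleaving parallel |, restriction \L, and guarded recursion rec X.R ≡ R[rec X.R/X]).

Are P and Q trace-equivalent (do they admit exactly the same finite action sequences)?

P's transition system — 2 states:
  s0 = ((0 + 0) | 0\{a,b} + (0 + 0)\{a,b,c}) | (0 + 0 + c.0 + (b.0 + d.0)) | ··b··> s1, ··c··> s1, ··d··> s1
  s1 = ((0 + 0) | 0\{a,b} + (0 + 0)\{a,b,c}) | 0 | stopped
Q's transition system — 2 states:
  t0 = (0 + (0 + 0) | 0\{a,b} + (0 + 0)\{a,b,c}) | (0 + 0 + c.0 + (b.0 + d.0)) | ··b··> t1, ··c··> t1, ··d··> t1
  t1 = (0 + (0 + 0) | 0\{a,b} + (0 + 0)\{a,b,c}) | 0 | stopped
Bisimilarity quotient blocks:
  B0 = {s0, t0}
  B1 = {s1, t1}
s0 ∈ B0, t0 ∈ B0 → same block
Bisimilar ⇒ trace-equivalent.

trace-equivalent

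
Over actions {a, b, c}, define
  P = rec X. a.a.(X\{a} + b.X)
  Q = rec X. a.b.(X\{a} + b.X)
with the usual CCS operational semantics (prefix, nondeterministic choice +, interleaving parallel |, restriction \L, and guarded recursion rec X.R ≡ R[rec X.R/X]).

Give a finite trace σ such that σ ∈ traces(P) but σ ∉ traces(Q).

aa

P's transition system — 3 states:
  p0 = rec X. a.a.(X\{a} + b.X) has moves —a→ p1
  p1 = a.((rec X. a.a.(X\{a} + b.X))\{a} + b.(rec X. a.a.(X\{a} + b.X))) has moves —a→ p2
  p2 = (rec X. a.a.(X\{a} + b.X))\{a} + b.(rec X. a.a.(X\{a} + b.X)) has moves —b→ p0
Q's transition system — 3 states:
  q0 = rec X. a.b.(X\{a} + b.X) has moves —a→ q1
  q1 = b.((rec X. a.b.(X\{a} + b.X))\{a} + b.(rec X. a.b.(X\{a} + b.X))) has moves —b→ q2
  q2 = (rec X. a.b.(X\{a} + b.X))\{a} + b.(rec X. a.b.(X\{a} + b.X)) has moves —b→ q0
Trace ⟨aa⟩ through P, begin at {p0}:
  after a @ step 1: {p1}
  after a @ step 2: {p2}
  — P admits the full trace.
Trace ⟨aa⟩ through Q, begin at {q0}:
  after a @ step 1: {q1}
  after a @ step 2: no successor for Q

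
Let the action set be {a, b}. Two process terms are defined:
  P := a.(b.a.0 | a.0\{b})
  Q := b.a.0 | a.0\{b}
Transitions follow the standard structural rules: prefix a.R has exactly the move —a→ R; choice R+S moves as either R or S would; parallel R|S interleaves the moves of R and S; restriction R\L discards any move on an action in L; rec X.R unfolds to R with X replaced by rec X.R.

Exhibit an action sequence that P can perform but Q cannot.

aa

LTS(P): 7 reachable states
  u0 = a.(b.a.0 | a.0\{b}) :: =a=> u1
  u1 = b.a.0 | a.0\{b} :: =a=> u2, =b=> u3
  u2 = b.a.0 | 0\{b} :: =b=> u4
  u3 = a.0 | a.0\{b} :: =a=> u4, =a=> u5
  u4 = a.0 | 0\{b} :: =a=> u6
  u5 = 0 | a.0\{b} :: =a=> u6
  u6 = 0 | 0\{b} :: ·
LTS(Q): 6 reachable states
  v0 = b.a.0 | a.0\{b} :: =a=> v1, =b=> v2
  v1 = b.a.0 | 0\{b} :: =b=> v3
  v2 = a.0 | a.0\{b} :: =a=> v3, =a=> v4
  v3 = a.0 | 0\{b} :: =a=> v5
  v4 = 0 | a.0\{b} :: =a=> v5
  v5 = 0 | 0\{b} :: ·
Executing aa from P (initial set {u0}):
  after a @ step 1: {u1}
  after a @ step 2: {u2}
  P completes σ.
Executing aa from Q (initial set {v0}):
  after a @ step 1: {v1}
  after a @ step 2: ∅  — Q cannot continue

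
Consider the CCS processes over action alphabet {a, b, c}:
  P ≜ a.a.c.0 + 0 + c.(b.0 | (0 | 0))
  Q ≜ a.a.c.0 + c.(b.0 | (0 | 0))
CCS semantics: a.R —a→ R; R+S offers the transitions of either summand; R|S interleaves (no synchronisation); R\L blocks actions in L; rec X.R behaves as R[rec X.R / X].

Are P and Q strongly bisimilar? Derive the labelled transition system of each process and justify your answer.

P's transition system — 6 states:
  p0 = a.a.c.0 + 0 + c.(b.0 | (0 | 0)) :: =a=> p1, =c=> p2
  p1 = a.c.0 :: =a=> p3
  p2 = b.0 | (0 | 0) :: =b=> p4
  p3 = c.0 :: =c=> p5
  p4 = 0 | (0 | 0) :: (no moves)
  p5 = 0 :: (no moves)
Q's transition system — 6 states:
  q0 = a.a.c.0 + c.(b.0 | (0 | 0)) :: =a=> q1, =c=> q2
  q1 = a.c.0 :: =a=> q3
  q2 = b.0 | (0 | 0) :: =b=> q4
  q3 = c.0 :: =c=> q5
  q4 = 0 | (0 | 0) :: (no moves)
  q5 = 0 :: (no moves)
Partition-refinement fixed point:
  B0 = {p0, q0}
  B1 = {p1, q1}
  B2 = {p3, q3}
  B3 = {p4, p5, q4, q5}
  B4 = {p2, q2}
p0 ∈ B0, q0 ∈ B0 → same block

P ~ Q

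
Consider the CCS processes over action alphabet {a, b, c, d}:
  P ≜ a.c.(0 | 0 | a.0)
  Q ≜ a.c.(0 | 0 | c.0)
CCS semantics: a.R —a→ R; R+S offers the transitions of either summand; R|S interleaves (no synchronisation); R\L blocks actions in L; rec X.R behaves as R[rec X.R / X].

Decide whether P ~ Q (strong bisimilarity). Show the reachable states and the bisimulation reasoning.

NO

LTS(P): 4 reachable states
  s0 = a.c.(0 | 0 | a.0) has moves =a=> s1
  s1 = c.(0 | 0 | a.0) has moves =c=> s2
  s2 = 0 | 0 | a.0 has moves =a=> s3
  s3 = 0 | 0 | 0 has moves stopped
LTS(Q): 4 reachable states
  t0 = a.c.(0 | 0 | c.0) has moves =a=> t1
  t1 = c.(0 | 0 | c.0) has moves =c=> t2
  t2 = 0 | 0 | c.0 has moves =c=> t3
  t3 = 0 | 0 | 0 has moves stopped
Coarsest stable partition (strong bisimilarity classes):
  B0 = {s0}
  B1 = {s1}
  B2 = {s2}
  B3 = {s3, t3}
  B4 = {t0}
  B5 = {t1}
  B6 = {t2}
s0 ∈ B0, t0 ∈ B4 → different blocks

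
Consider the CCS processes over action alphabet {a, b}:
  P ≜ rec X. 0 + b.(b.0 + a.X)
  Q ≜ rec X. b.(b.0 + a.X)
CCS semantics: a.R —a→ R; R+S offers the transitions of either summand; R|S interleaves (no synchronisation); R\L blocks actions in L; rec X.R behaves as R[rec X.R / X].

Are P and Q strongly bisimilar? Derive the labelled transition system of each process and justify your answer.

LTS(P): 3 reachable states
  s0 = rec X. 0 + b.(b.0 + a.X) :: —b→ s1
  s1 = b.0 + a.(rec X. 0 + b.(b.0 + a.X)) :: —a→ s0, —b→ s2
  s2 = 0 :: deadlocked
LTS(Q): 3 reachable states
  t0 = rec X. b.(b.0 + a.X) :: —b→ t1
  t1 = b.0 + a.(rec X. b.(b.0 + a.X)) :: —a→ t0, —b→ t2
  t2 = 0 :: deadlocked
Coarsest stable partition (strong bisimilarity classes):
  B0 = {s0, t0}
  B1 = {s1, t1}
  B2 = {s2, t2}
s0 ∈ B0, t0 ∈ B0 → same block

YES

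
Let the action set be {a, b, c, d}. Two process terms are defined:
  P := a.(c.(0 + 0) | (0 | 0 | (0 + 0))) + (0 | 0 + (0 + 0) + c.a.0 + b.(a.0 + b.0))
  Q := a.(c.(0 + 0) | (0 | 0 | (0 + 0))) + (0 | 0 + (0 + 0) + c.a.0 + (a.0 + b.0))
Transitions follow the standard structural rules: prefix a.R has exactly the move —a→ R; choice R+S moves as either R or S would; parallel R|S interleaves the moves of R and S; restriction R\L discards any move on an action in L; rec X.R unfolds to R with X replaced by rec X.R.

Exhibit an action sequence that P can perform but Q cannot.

Reachable graph of P (6 states):
  u0 = a.(c.(0 + 0) | (0 | 0 | (0 + 0))) + (0 | 0 + (0 + 0) + c.a.0 + b.(a.0 + b.0)) has moves -a-> u1, -b-> u2, -c-> u3
  u1 = c.(0 + 0) | (0 | 0 | (0 + 0)) has moves -c-> u4
  u2 = a.0 + b.0 has moves -a-> u5, -b-> u5
  u3 = a.0 has moves -a-> u5
  u4 = (0 + 0) | (0 | 0 | (0 + 0)) has moves (no moves)
  u5 = 0 has moves (no moves)
Reachable graph of Q (5 states):
  v0 = a.(c.(0 + 0) | (0 | 0 | (0 + 0))) + (0 | 0 + (0 + 0) + c.a.0 + (a.0 + b.0)) has moves -a-> v1, -a-> v2, -b-> v1, -c-> v3
  v1 = 0 has moves (no moves)
  v2 = c.(0 + 0) | (0 | 0 | (0 + 0)) has moves -c-> v4
  v3 = a.0 has moves -a-> v1
  v4 = (0 + 0) | (0 | 0 | (0 + 0)) has moves (no moves)
Executing ba from P (initial set {u0}):
  [1] b ⇒ {u2}
  [2] a ⇒ {u5}
  P completes σ.
Executing ba from Q (initial set {v0}):
  [1] b ⇒ {v1}
  [2] a ⇒ ∅  — Q cannot continue

ba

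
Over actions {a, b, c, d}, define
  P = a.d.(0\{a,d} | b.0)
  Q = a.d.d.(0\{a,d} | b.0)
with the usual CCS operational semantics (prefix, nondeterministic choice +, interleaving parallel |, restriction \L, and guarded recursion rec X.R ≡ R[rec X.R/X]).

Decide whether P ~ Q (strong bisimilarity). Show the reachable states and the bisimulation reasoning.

P's transition system — 4 states:
  u0 = a.d.(0\{a,d} | b.0) | =a=> u1
  u1 = d.(0\{a,d} | b.0) | =d=> u2
  u2 = 0\{a,d} | b.0 | =b=> u3
  u3 = 0\{a,d} | 0 | stopped
Q's transition system — 5 states:
  v0 = a.d.d.(0\{a,d} | b.0) | =a=> v1
  v1 = d.d.(0\{a,d} | b.0) | =d=> v2
  v2 = d.(0\{a,d} | b.0) | =d=> v3
  v3 = 0\{a,d} | b.0 | =b=> v4
  v4 = 0\{a,d} | 0 | stopped
Coarsest stable partition (strong bisimilarity classes):
  B0 = {u0}
  B1 = {u1, v2}
  B2 = {u2, v3}
  B3 = {u3, v4}
  B4 = {v0}
  B5 = {v1}
u0 ∈ B0, v0 ∈ B4 → different blocks

NO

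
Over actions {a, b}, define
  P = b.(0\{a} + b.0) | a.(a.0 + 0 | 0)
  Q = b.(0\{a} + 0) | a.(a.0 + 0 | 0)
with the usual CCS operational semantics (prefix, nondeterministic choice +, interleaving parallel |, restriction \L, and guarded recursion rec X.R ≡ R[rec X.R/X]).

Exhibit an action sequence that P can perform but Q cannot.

P's transition system — 9 states:
  p0 = b.(0\{a} + b.0) | a.(a.0 + 0 | 0) → ··a··> p1, ··b··> p2
  p1 = b.(0\{a} + b.0) | (a.0 + 0 | 0) → ··a··> p3, ··b··> p4
  p2 = (0\{a} + b.0) | a.(a.0 + 0 | 0) → ··a··> p4, ··b··> p5
  p3 = b.(0\{a} + b.0) | 0 → ··b··> p6
  p4 = (0\{a} + b.0) | (a.0 + 0 | 0) → ··a··> p6, ··b··> p7
  p5 = 0 | a.(a.0 + 0 | 0) → ··a··> p7
  p6 = (0\{a} + b.0) | 0 → ··b··> p8
  p7 = 0 | (a.0 + 0 | 0) → ··a··> p8
  p8 = 0 | 0 → deadlocked
Q's transition system — 6 states:
  q0 = b.(0\{a} + 0) | a.(a.0 + 0 | 0) → ··a··> q1, ··b··> q2
  q1 = b.(0\{a} + 0) | (a.0 + 0 | 0) → ··a··> q3, ··b··> q4
  q2 = (0\{a} + 0) | a.(a.0 + 0 | 0) → ··a··> q4
  q3 = b.(0\{a} + 0) | 0 → ··b··> q5
  q4 = (0\{a} + 0) | (a.0 + 0 | 0) → ··a··> q5
  q5 = (0\{a} + 0) | 0 → deadlocked
Executing bb from P (initial set {p0}):
  [1] b ⇒ {p2}
  [2] b ⇒ {p5}
  — P admits the full trace.
Executing bb from Q (initial set {q0}):
  [1] b ⇒ {q2}
  [2] b ⇒ ∅  — Q cannot continue

bb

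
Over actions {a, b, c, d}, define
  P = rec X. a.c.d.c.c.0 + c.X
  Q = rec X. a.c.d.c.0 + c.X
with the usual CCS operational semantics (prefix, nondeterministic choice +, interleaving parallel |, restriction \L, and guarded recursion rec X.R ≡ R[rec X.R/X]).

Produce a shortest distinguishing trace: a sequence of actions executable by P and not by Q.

acdcc

LTS(P): 6 reachable states
  p0 = rec X. a.c.d.c.c.0 + c.X :: =a=> p1, =c=> p0
  p1 = c.d.c.c.0 :: =c=> p2
  p2 = d.c.c.0 :: =d=> p3
  p3 = c.c.0 :: =c=> p4
  p4 = c.0 :: =c=> p5
  p5 = 0 :: ∅
LTS(Q): 5 reachable states
  q0 = rec X. a.c.d.c.0 + c.X :: =a=> q1, =c=> q0
  q1 = c.d.c.0 :: =c=> q2
  q2 = d.c.0 :: =d=> q3
  q3 = c.0 :: =c=> q4
  q4 = 0 :: ∅
Run σ = ⟨acdcc⟩ on P: start {p0}
  after a @ step 1: {p1}
  after c @ step 2: {p2}
  after d @ step 3: {p3}
  after c @ step 4: {p4}
  after c @ step 5: {p5}
  — P admits the full trace.
Run σ = ⟨acdcc⟩ on Q: start {q0}
  after a @ step 1: {q1}
  after c @ step 2: {q2}
  after d @ step 3: {q3}
  after c @ step 4: {q4}
  after c @ step 5: ∅ (Q stuck)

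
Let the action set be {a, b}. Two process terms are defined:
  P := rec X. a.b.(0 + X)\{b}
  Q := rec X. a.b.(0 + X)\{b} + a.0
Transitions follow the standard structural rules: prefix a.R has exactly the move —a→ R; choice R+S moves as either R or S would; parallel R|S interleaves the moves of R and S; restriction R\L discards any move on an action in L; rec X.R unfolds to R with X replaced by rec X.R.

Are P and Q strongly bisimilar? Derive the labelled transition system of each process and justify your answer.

not bisimilar

P's transition system — 4 states:
  u0 = rec X. a.b.(0 + X)\{b} :: =a=> u1
  u1 = b.(0 + (rec X. a.b.(0 + X)\{b}))\{b} :: =b=> u2
  u2 = (0 + (rec X. a.b.(0 + X)\{b}))\{b} :: =a=> u3
  u3 = (b.(0 + (rec X. a.b.(0 + X)\{b}))\{b})\{b} :: ∅
Q's transition system — 6 states:
  v0 = rec X. a.b.(0 + X)\{b} + a.0 :: =a=> v1, =a=> v2
  v1 = 0 :: ∅
  v2 = b.(0 + (rec X. a.b.(0 + X)\{b} + a.0))\{b} :: =b=> v3
  v3 = (0 + (rec X. a.b.(0 + X)\{b} + a.0))\{b} :: =a=> v4, =a=> v5
  v4 = (b.(0 + (rec X. a.b.(0 + X)\{b} + a.0))\{b})\{b} :: ∅
  v5 = 0\{b} :: ∅
Partition-refinement fixed point:
  B0 = {u0}
  B1 = {u1, v2}
  B2 = {u2, v3}
  B3 = {u3, v1, v4, v5}
  B4 = {v0}
u0 ∈ B0, v0 ∈ B4 → different blocks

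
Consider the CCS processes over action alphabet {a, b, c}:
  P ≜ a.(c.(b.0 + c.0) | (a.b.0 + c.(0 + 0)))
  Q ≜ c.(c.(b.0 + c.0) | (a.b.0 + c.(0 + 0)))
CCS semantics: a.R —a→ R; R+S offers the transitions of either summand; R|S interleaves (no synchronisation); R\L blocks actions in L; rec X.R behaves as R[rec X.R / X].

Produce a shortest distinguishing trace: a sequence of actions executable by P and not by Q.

a

Reachable graph of P (13 states):
  p0 = a.(c.(b.0 + c.0) | (a.b.0 + c.(0 + 0))) ⊢ --a--▸ p1
  p1 = c.(b.0 + c.0) | (a.b.0 + c.(0 + 0)) ⊢ --a--▸ p2, --c--▸ p3, --c--▸ p4
  p2 = c.(b.0 + c.0) | b.0 ⊢ --b--▸ p5, --c--▸ p6
  p3 = (b.0 + c.0) | (a.b.0 + c.(0 + 0)) ⊢ --a--▸ p6, --b--▸ p7, --c--▸ p7, --c--▸ p8
  p4 = c.(b.0 + c.0) | (0 + 0) ⊢ --c--▸ p8
  p5 = c.(b.0 + c.0) | 0 ⊢ --c--▸ p9
  p6 = (b.0 + c.0) | b.0 ⊢ --b--▸ p10, --b--▸ p9, --c--▸ p10
  p7 = 0 | (a.b.0 + c.(0 + 0)) ⊢ --a--▸ p10, --c--▸ p11
  p8 = (b.0 + c.0) | (0 + 0) ⊢ --b--▸ p11, --c--▸ p11
  p9 = (b.0 + c.0) | 0 ⊢ --b--▸ p12, --c--▸ p12
  p10 = 0 | b.0 ⊢ --b--▸ p12
  p11 = 0 | (0 + 0) ⊢ ∅
  p12 = 0 | 0 ⊢ ∅
Reachable graph of Q (13 states):
  q0 = c.(c.(b.0 + c.0) | (a.b.0 + c.(0 + 0))) ⊢ --c--▸ q1
  q1 = c.(b.0 + c.0) | (a.b.0 + c.(0 + 0)) ⊢ --a--▸ q2, --c--▸ q3, --c--▸ q4
  q2 = c.(b.0 + c.0) | b.0 ⊢ --b--▸ q5, --c--▸ q6
  q3 = (b.0 + c.0) | (a.b.0 + c.(0 + 0)) ⊢ --a--▸ q6, --b--▸ q7, --c--▸ q7, --c--▸ q8
  q4 = c.(b.0 + c.0) | (0 + 0) ⊢ --c--▸ q8
  q5 = c.(b.0 + c.0) | 0 ⊢ --c--▸ q9
  q6 = (b.0 + c.0) | b.0 ⊢ --b--▸ q10, --b--▸ q9, --c--▸ q10
  q7 = 0 | (a.b.0 + c.(0 + 0)) ⊢ --a--▸ q10, --c--▸ q11
  q8 = (b.0 + c.0) | (0 + 0) ⊢ --b--▸ q11, --c--▸ q11
  q9 = (b.0 + c.0) | 0 ⊢ --b--▸ q12, --c--▸ q12
  q10 = 0 | b.0 ⊢ --b--▸ q12
  q11 = 0 | (0 + 0) ⊢ ∅
  q12 = 0 | 0 ⊢ ∅
Trace ⟨a⟩ through P, begin at {p0}:
  after a @ step 1: {p1}
  ✓ P
Trace ⟨a⟩ through Q, begin at {q0}:
  after a @ step 1: no successor for Q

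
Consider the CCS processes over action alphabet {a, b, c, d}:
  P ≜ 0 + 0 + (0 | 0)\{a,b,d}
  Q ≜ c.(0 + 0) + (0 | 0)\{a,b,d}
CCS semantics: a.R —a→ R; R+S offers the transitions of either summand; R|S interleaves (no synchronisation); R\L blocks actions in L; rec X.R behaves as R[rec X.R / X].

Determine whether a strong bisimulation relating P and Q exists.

P's transition system — 1 states:
  s0 = 0 + 0 + (0 | 0)\{a,b,d} :: ·
Q's transition system — 2 states:
  t0 = c.(0 + 0) + (0 | 0)\{a,b,d} :: =c=> t1
  t1 = 0 + 0 :: ·
Bisimilarity quotient blocks:
  B0 = {s0, t1}
  B1 = {t0}
s0 ∈ B0, t0 ∈ B1 → different blocks

not bisimilar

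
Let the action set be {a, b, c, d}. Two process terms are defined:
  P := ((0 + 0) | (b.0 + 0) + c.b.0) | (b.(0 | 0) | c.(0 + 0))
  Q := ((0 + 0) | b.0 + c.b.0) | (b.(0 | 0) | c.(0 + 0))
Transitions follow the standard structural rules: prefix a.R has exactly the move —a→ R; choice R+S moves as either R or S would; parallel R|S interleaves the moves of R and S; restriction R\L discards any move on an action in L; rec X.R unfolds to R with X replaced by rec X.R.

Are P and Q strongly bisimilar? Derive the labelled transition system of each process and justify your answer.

bisimilar

Reachable graph of P (16 states):
  u0 = ((0 + 0) | (b.0 + 0) + c.b.0) | (b.(0 | 0) | c.(0 + 0)) :: —b→ u1, —b→ u2, —c→ u3, —c→ u4
  u1 = ((0 + 0) | (b.0 + 0) + c.b.0) | (0 | 0 | c.(0 + 0)) :: —b→ u5, —c→ u6, —c→ u7
  u2 = (0 + 0) | 0 | (b.(0 | 0) | c.(0 + 0)) :: —b→ u5, —c→ u8
  u3 = ((0 + 0) | (b.0 + 0) + c.b.0) | (b.(0 | 0) | (0 + 0)) :: —b→ u6, —b→ u8, —c→ u9
  u4 = b.0 | (b.(0 | 0) | c.(0 + 0)) :: —b→ u10, —b→ u7, —c→ u9
  u5 = (0 + 0) | 0 | (0 | 0 | c.(0 + 0)) :: —c→ u11
  u6 = ((0 + 0) | (b.0 + 0) + c.b.0) | (0 | 0 | (0 + 0)) :: —b→ u11, —c→ u12
  u7 = b.0 | (0 | 0 | c.(0 + 0)) :: —b→ u13, —c→ u12
  u8 = (0 + 0) | 0 | (b.(0 | 0) | (0 + 0)) :: —b→ u11
  u9 = b.0 | (b.(0 | 0) | (0 + 0)) :: —b→ u12, —b→ u14
  u10 = 0 | (b.(0 | 0) | c.(0 + 0)) :: —b→ u13, —c→ u14
  u11 = (0 + 0) | 0 | (0 | 0 | (0 + 0)) :: (no moves)
  u12 = b.0 | (0 | 0 | (0 + 0)) :: —b→ u15
  u13 = 0 | (0 | 0 | c.(0 + 0)) :: —c→ u15
  u14 = 0 | (b.(0 | 0) | (0 + 0)) :: —b→ u15
  u15 = 0 | (0 | 0 | (0 + 0)) :: (no moves)
Reachable graph of Q (16 states):
  v0 = ((0 + 0) | b.0 + c.b.0) | (b.(0 | 0) | c.(0 + 0)) :: —b→ v1, —b→ v2, —c→ v3, —c→ v4
  v1 = ((0 + 0) | b.0 + c.b.0) | (0 | 0 | c.(0 + 0)) :: —b→ v5, —c→ v6, —c→ v7
  v2 = (0 + 0) | 0 | (b.(0 | 0) | c.(0 + 0)) :: —b→ v5, —c→ v8
  v3 = ((0 + 0) | b.0 + c.b.0) | (b.(0 | 0) | (0 + 0)) :: —b→ v6, —b→ v8, —c→ v9
  v4 = b.0 | (b.(0 | 0) | c.(0 + 0)) :: —b→ v10, —b→ v7, —c→ v9
  v5 = (0 + 0) | 0 | (0 | 0 | c.(0 + 0)) :: —c→ v11
  v6 = ((0 + 0) | b.0 + c.b.0) | (0 | 0 | (0 + 0)) :: —b→ v11, —c→ v12
  v7 = b.0 | (0 | 0 | c.(0 + 0)) :: —b→ v13, —c→ v12
  v8 = (0 + 0) | 0 | (b.(0 | 0) | (0 + 0)) :: —b→ v11
  v9 = b.0 | (b.(0 | 0) | (0 + 0)) :: —b→ v12, —b→ v14
  v10 = 0 | (b.(0 | 0) | c.(0 + 0)) :: —b→ v13, —c→ v14
  v11 = (0 + 0) | 0 | (0 | 0 | (0 + 0)) :: (no moves)
  v12 = b.0 | (0 | 0 | (0 + 0)) :: —b→ v15
  v13 = 0 | (0 | 0 | c.(0 + 0)) :: —c→ v15
  v14 = 0 | (b.(0 | 0) | (0 + 0)) :: —b→ v15
  v15 = 0 | (0 | 0 | (0 + 0)) :: (no moves)
Bisimilarity quotient blocks:
  B0 = {u0, v0}
  B1 = {u10, u2, u7, v10, v2, v7}
  B2 = {u12, u14, u8, v12, v14, v8}
  B3 = {u11, u15, v11, v15}
  B4 = {u13, u5, v13, v5}
  B5 = {u4, v4}
  B6 = {u9, v9}
  B7 = {u3, v3}
  B8 = {u6, v6}
  B9 = {u1, v1}
u0 ∈ B0, v0 ∈ B0 → same block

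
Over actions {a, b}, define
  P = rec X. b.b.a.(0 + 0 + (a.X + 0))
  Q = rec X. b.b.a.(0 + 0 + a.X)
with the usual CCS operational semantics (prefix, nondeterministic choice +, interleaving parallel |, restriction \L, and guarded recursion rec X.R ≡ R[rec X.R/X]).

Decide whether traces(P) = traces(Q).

YES

P's transition system — 4 states:
  s0 = rec X. b.b.a.(0 + 0 + (a.X + 0)) :: --b--▸ s1
  s1 = b.a.(0 + 0 + (a.(rec X. b.b.a.(0 + 0 + (a.X + 0))) + 0)) :: --b--▸ s2
  s2 = a.(0 + 0 + (a.(rec X. b.b.a.(0 + 0 + (a.X + 0))) + 0)) :: --a--▸ s3
  s3 = 0 + 0 + (a.(rec X. b.b.a.(0 + 0 + (a.X + 0))) + 0) :: --a--▸ s0
Q's transition system — 4 states:
  t0 = rec X. b.b.a.(0 + 0 + a.X) :: --b--▸ t1
  t1 = b.a.(0 + 0 + a.(rec X. b.b.a.(0 + 0 + a.X))) :: --b--▸ t2
  t2 = a.(0 + 0 + a.(rec X. b.b.a.(0 + 0 + a.X))) :: --a--▸ t3
  t3 = 0 + 0 + a.(rec X. b.b.a.(0 + 0 + a.X)) :: --a--▸ t0
Bisimilarity quotient blocks:
  B0 = {s0, t0}
  B1 = {s1, t1}
  B2 = {s2, t2}
  B3 = {s3, t3}
s0 ∈ B0, t0 ∈ B0 → same block
Bisimilar ⇒ trace-equivalent.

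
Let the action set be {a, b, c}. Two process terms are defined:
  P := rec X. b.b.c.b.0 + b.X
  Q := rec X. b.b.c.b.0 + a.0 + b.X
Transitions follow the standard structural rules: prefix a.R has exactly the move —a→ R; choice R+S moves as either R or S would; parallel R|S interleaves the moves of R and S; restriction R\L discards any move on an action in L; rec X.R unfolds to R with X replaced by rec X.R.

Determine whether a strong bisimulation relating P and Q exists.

not bisimilar

Reachable graph of P (5 states):
  u0 = rec X. b.b.c.b.0 + b.X → =b=> u0, =b=> u1
  u1 = b.c.b.0 → =b=> u2
  u2 = c.b.0 → =c=> u3
  u3 = b.0 → =b=> u4
  u4 = 0 → stopped
Reachable graph of Q (5 states):
  v0 = rec X. b.b.c.b.0 + a.0 + b.X → =a=> v1, =b=> v0, =b=> v2
  v1 = 0 → stopped
  v2 = b.c.b.0 → =b=> v3
  v3 = c.b.0 → =c=> v4
  v4 = b.0 → =b=> v1
Bisimilarity quotient blocks:
  B0 = {u0}
  B1 = {u1, v2}
  B2 = {u2, v3}
  B3 = {u3, v4}
  B4 = {u4, v1}
  B5 = {v0}
u0 ∈ B0, v0 ∈ B5 → different blocks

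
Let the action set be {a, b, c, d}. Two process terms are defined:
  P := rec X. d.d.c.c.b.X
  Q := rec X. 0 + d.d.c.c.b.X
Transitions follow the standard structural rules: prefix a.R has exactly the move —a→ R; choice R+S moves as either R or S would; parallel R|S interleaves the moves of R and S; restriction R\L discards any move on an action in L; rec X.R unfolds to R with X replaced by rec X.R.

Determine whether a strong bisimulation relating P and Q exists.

LTS(P): 5 reachable states
  m0 = rec X. d.d.c.c.b.X → -d-> m1
  m1 = d.c.c.b.(rec X. d.d.c.c.b.X) → -d-> m2
  m2 = c.c.b.(rec X. d.d.c.c.b.X) → -c-> m3
  m3 = c.b.(rec X. d.d.c.c.b.X) → -c-> m4
  m4 = b.(rec X. d.d.c.c.b.X) → -b-> m0
LTS(Q): 5 reachable states
  n0 = rec X. 0 + d.d.c.c.b.X → -d-> n1
  n1 = d.c.c.b.(rec X. 0 + d.d.c.c.b.X) → -d-> n2
  n2 = c.c.b.(rec X. 0 + d.d.c.c.b.X) → -c-> n3
  n3 = c.b.(rec X. 0 + d.d.c.c.b.X) → -c-> n4
  n4 = b.(rec X. 0 + d.d.c.c.b.X) → -b-> n0
Bisimilarity quotient blocks:
  B0 = {m0, n0}
  B1 = {m1, n1}
  B2 = {m2, n2}
  B3 = {m3, n3}
  B4 = {m4, n4}
m0 ∈ B0, n0 ∈ B0 → same block

YES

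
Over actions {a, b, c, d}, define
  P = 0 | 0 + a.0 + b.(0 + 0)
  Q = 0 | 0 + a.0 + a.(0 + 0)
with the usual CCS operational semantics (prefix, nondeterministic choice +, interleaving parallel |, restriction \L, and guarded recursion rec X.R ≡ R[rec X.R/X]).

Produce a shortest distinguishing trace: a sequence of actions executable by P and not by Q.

b

Reachable graph of P (3 states):
  u0 = 0 | 0 + a.0 + b.(0 + 0) ⊢ --a--▸ u1, --b--▸ u2
  u1 = 0 ⊢ ·
  u2 = 0 + 0 ⊢ ·
Reachable graph of Q (3 states):
  v0 = 0 | 0 + a.0 + a.(0 + 0) ⊢ --a--▸ v1, --a--▸ v2
  v1 = 0 ⊢ ·
  v2 = 0 + 0 ⊢ ·
Trace ⟨b⟩ through P, begin at {u0}:
  [1] b ⇒ {u2}
  P completes σ.
Trace ⟨b⟩ through Q, begin at {v0}:
  [1] b ⇒ no successor for Q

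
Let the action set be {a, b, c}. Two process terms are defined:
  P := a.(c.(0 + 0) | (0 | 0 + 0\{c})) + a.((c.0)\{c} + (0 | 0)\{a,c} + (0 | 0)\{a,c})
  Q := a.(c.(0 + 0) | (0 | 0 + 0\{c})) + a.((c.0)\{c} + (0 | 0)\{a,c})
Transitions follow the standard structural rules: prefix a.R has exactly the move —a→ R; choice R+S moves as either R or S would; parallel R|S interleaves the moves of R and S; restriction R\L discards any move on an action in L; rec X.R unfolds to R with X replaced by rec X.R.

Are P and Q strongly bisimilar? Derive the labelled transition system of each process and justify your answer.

bisimilar

LTS(P): 4 reachable states
  p0 = a.(c.(0 + 0) | (0 | 0 + 0\{c})) + a.((c.0)\{c} + (0 | 0)\{a,c} + (0 | 0)\{a,c}) → —a→ p1, —a→ p2
  p1 = (c.0)\{c} + (0 | 0)\{a,c} + (0 | 0)\{a,c} → ·
  p2 = c.(0 + 0) | (0 | 0 + 0\{c}) → —c→ p3
  p3 = (0 + 0) | (0 | 0 + 0\{c}) → ·
LTS(Q): 4 reachable states
  q0 = a.(c.(0 + 0) | (0 | 0 + 0\{c})) + a.((c.0)\{c} + (0 | 0)\{a,c}) → —a→ q1, —a→ q2
  q1 = (c.0)\{c} + (0 | 0)\{a,c} → ·
  q2 = c.(0 + 0) | (0 | 0 + 0\{c}) → —c→ q3
  q3 = (0 + 0) | (0 | 0 + 0\{c}) → ·
Bisimilarity quotient blocks:
  B0 = {p0, q0}
  B1 = {p2, q2}
  B2 = {p1, p3, q1, q3}
p0 ∈ B0, q0 ∈ B0 → same block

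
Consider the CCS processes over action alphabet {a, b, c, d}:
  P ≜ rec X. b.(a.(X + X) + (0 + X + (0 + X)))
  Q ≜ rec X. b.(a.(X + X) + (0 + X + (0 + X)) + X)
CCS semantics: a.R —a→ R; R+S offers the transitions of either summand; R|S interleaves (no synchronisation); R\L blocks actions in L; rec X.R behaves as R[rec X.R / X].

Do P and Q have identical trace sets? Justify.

LTS(P): 3 reachable states
  p0 = rec X. b.(a.(X + X) + (0 + X + (0 + X))) | --b--▸ p1
  p1 = a.((rec X. b.(a.(X + X) + (0 + X + (0 + X)))) + (rec X. b.(a.(X + X) + (0 + X + (0 + X))))) + (0 + (rec X. b.(a.(X + X) + (0 + X + (0 + X)))) + (0 + (rec X. b.(a.(X + X) + (0 + X + (0 + X)))))) | --a--▸ p2, --b--▸ p1
  p2 = (rec X. b.(a.(X + X) + (0 + X + (0 + X)))) + (rec X. b.(a.(X + X) + (0 + X + (0 + X)))) | --b--▸ p1
LTS(Q): 3 reachable states
  q0 = rec X. b.(a.(X + X) + (0 + X + (0 + X)) + X) | --b--▸ q1
  q1 = a.((rec X. b.(a.(X + X) + (0 + X + (0 + X)) + X)) + (rec X. b.(a.(X + X) + (0 + X + (0 + X)) + X))) + (0 + (rec X. b.(a.(X + X) + (0 + X + (0 + X)) + X)) + (0 + (rec X. b.(a.(X + X) + (0 + X + (0 + X)) + X)))) + (rec X. b.(a.(X + X) + (0 + X + (0 + X)) + X)) | --a--▸ q2, --b--▸ q1
  q2 = (rec X. b.(a.(X + X) + (0 + X + (0 + X)) + X)) + (rec X. b.(a.(X + X) + (0 + X + (0 + X)) + X)) | --b--▸ q1
Bisimilarity quotient blocks:
  B0 = {p0, p2, q0, q2}
  B1 = {p1, q1}
p0 ∈ B0, q0 ∈ B0 → same block
Bisimilar ⇒ trace-equivalent.

trace-equivalent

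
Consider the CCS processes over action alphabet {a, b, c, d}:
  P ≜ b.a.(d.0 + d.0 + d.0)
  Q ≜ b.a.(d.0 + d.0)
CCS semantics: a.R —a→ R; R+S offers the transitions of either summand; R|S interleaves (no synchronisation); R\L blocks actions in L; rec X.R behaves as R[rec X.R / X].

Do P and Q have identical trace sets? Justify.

P's transition system — 4 states:
  u0 = b.a.(d.0 + d.0 + d.0) → -b-> u1
  u1 = a.(d.0 + d.0 + d.0) → -a-> u2
  u2 = d.0 + d.0 + d.0 → -d-> u3
  u3 = 0 → ·
Q's transition system — 4 states:
  v0 = b.a.(d.0 + d.0) → -b-> v1
  v1 = a.(d.0 + d.0) → -a-> v2
  v2 = d.0 + d.0 → -d-> v3
  v3 = 0 → ·
Coarsest stable partition (strong bisimilarity classes):
  B0 = {u0, v0}
  B1 = {u1, v1}
  B2 = {u2, v2}
  B3 = {u3, v3}
u0 ∈ B0, v0 ∈ B0 → same block
Bisimilar ⇒ trace-equivalent.

YES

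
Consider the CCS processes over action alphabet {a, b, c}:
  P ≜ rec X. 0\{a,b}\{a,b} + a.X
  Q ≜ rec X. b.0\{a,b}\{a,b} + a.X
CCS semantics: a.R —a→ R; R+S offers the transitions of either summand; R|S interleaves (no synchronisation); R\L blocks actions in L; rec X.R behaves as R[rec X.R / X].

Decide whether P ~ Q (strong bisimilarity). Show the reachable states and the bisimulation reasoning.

NO

LTS(P): 1 reachable states
  p0 = rec X. 0\{a,b}\{a,b} + a.X :: --a--▸ p0
LTS(Q): 2 reachable states
  q0 = rec X. b.0\{a,b}\{a,b} + a.X :: --a--▸ q0, --b--▸ q1
  q1 = 0\{a,b}\{a,b} :: deadlocked
Bisimilarity quotient blocks:
  B0 = {p0}
  B1 = {q0}
  B2 = {q1}
p0 ∈ B0, q0 ∈ B1 → different blocks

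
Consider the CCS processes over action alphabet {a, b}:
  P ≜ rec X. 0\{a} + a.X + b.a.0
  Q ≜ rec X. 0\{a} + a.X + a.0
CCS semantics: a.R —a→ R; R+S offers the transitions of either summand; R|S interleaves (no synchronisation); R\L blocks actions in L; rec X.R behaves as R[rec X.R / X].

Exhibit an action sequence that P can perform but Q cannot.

P's transition system — 3 states:
  s0 = rec X. 0\{a} + a.X + b.a.0 | -a-> s0, -b-> s1
  s1 = a.0 | -a-> s2
  s2 = 0 | deadlocked
Q's transition system — 2 states:
  t0 = rec X. 0\{a} + a.X + a.0 | -a-> t0, -a-> t1
  t1 = 0 | deadlocked
Executing b from P (initial set {s0}):
  step 1 (b): {s1}
  ✓ P
Executing b from Q (initial set {t0}):
  step 1 (b): ∅  — Q cannot continue

b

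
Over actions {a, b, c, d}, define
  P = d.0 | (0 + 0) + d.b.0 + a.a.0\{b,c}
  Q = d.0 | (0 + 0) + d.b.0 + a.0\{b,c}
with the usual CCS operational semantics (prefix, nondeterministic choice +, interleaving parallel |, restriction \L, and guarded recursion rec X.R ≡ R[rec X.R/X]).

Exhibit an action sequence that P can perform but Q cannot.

Reachable graph of P (6 states):
  s0 = d.0 | (0 + 0) + d.b.0 + a.a.0\{b,c} ⊢ =a=> s1, =d=> s2, =d=> s3
  s1 = a.0\{b,c} ⊢ =a=> s4
  s2 = 0 | (0 + 0) ⊢ (no moves)
  s3 = b.0 ⊢ =b=> s5
  s4 = 0\{b,c} ⊢ (no moves)
  s5 = 0 ⊢ (no moves)
Reachable graph of Q (5 states):
  t0 = d.0 | (0 + 0) + d.b.0 + a.0\{b,c} ⊢ =a=> t1, =d=> t2, =d=> t3
  t1 = 0\{b,c} ⊢ (no moves)
  t2 = 0 | (0 + 0) ⊢ (no moves)
  t3 = b.0 ⊢ =b=> t4
  t4 = 0 ⊢ (no moves)
Run σ = ⟨aa⟩ on P: start {s0}
  [1] a ⇒ {s1}
  [2] a ⇒ {s4}
  — P admits the full trace.
Run σ = ⟨aa⟩ on Q: start {t0}
  [1] a ⇒ {t1}
  [2] a ⇒ ∅  — Q cannot continue

aa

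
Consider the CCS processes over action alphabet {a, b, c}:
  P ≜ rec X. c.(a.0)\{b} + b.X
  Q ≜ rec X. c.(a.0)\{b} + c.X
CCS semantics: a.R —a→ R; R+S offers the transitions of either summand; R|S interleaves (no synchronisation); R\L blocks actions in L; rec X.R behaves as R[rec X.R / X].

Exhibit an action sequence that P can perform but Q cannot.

P's transition system — 3 states:
  s0 = rec X. c.(a.0)\{b} + b.X → ··b··> s0, ··c··> s1
  s1 = (a.0)\{b} → ··a··> s2
  s2 = 0\{b} → ∅
Q's transition system — 3 states:
  t0 = rec X. c.(a.0)\{b} + c.X → ··c··> t0, ··c··> t1
  t1 = (a.0)\{b} → ··a··> t2
  t2 = 0\{b} → ∅
Trace ⟨b⟩ through P, begin at {s0}:
  step 1 (b): {s0}
  P completes σ.
Trace ⟨b⟩ through Q, begin at {t0}:
  step 1 (b): ∅  — Q cannot continue

b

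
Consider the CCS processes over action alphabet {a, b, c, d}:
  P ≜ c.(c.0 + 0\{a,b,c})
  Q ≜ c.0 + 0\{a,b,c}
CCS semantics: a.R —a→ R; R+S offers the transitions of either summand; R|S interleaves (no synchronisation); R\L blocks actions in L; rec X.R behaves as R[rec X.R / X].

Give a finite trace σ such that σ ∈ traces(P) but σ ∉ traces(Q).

cc

Reachable graph of P (3 states):
  u0 = c.(c.0 + 0\{a,b,c}) has moves —c→ u1
  u1 = c.0 + 0\{a,b,c} has moves —c→ u2
  u2 = 0 has moves stopped
Reachable graph of Q (2 states):
  v0 = c.0 + 0\{a,b,c} has moves —c→ v1
  v1 = 0 has moves stopped
Trace ⟨cc⟩ through P, begin at {u0}:
  after c @ step 1: {u1}
  after c @ step 2: {u2}
  P completes σ.
Trace ⟨cc⟩ through Q, begin at {v0}:
  after c @ step 1: {v1}
  after c @ step 2: ∅ (Q stuck)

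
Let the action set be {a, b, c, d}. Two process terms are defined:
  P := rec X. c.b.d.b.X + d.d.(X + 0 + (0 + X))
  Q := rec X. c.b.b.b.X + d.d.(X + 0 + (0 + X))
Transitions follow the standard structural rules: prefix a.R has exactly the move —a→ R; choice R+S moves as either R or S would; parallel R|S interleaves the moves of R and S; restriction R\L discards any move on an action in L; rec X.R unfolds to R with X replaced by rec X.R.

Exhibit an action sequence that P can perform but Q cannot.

cbd

LTS(P): 6 reachable states
  s0 = rec X. c.b.d.b.X + d.d.(X + 0 + (0 + X)) ⊢ --c--▸ s1, --d--▸ s2
  s1 = b.d.b.(rec X. c.b.d.b.X + d.d.(X + 0 + (0 + X))) ⊢ --b--▸ s3
  s2 = d.((rec X. c.b.d.b.X + d.d.(X + 0 + (0 + X))) + 0 + (0 + (rec X. c.b.d.b.X + d.d.(X + 0 + (0 + X))))) ⊢ --d--▸ s4
  s3 = d.b.(rec X. c.b.d.b.X + d.d.(X + 0 + (0 + X))) ⊢ --d--▸ s5
  s4 = (rec X. c.b.d.b.X + d.d.(X + 0 + (0 + X))) + 0 + (0 + (rec X. c.b.d.b.X + d.d.(X + 0 + (0 + X)))) ⊢ --c--▸ s1, --d--▸ s2
  s5 = b.(rec X. c.b.d.b.X + d.d.(X + 0 + (0 + X))) ⊢ --b--▸ s0
LTS(Q): 6 reachable states
  t0 = rec X. c.b.b.b.X + d.d.(X + 0 + (0 + X)) ⊢ --c--▸ t1, --d--▸ t2
  t1 = b.b.b.(rec X. c.b.b.b.X + d.d.(X + 0 + (0 + X))) ⊢ --b--▸ t3
  t2 = d.((rec X. c.b.b.b.X + d.d.(X + 0 + (0 + X))) + 0 + (0 + (rec X. c.b.b.b.X + d.d.(X + 0 + (0 + X))))) ⊢ --d--▸ t4
  t3 = b.b.(rec X. c.b.b.b.X + d.d.(X + 0 + (0 + X))) ⊢ --b--▸ t5
  t4 = (rec X. c.b.b.b.X + d.d.(X + 0 + (0 + X))) + 0 + (0 + (rec X. c.b.b.b.X + d.d.(X + 0 + (0 + X)))) ⊢ --c--▸ t1, --d--▸ t2
  t5 = b.(rec X. c.b.b.b.X + d.d.(X + 0 + (0 + X))) ⊢ --b--▸ t0
Executing cbd from P (initial set {s0}):
  step 1 (c): {s1}
  step 2 (b): {s3}
  step 3 (d): {s5}
  ✓ P
Executing cbd from Q (initial set {t0}):
  step 1 (c): {t1}
  step 2 (b): {t3}
  step 3 (d): ∅ (Q stuck)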